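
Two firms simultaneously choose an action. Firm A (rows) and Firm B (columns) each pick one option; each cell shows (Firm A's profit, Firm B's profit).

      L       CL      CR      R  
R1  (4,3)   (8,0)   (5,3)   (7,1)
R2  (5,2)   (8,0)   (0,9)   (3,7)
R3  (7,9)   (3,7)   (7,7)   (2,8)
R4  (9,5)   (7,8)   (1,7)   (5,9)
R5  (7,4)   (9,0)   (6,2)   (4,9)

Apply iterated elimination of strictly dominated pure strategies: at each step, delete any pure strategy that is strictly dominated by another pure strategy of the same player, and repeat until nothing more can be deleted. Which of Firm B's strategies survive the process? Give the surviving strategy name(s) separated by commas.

L, CR, R

Row R2 is eliminated: R5 beats it against every remaining column (L: 7>5, CL: 9>8, CR: 6>0, R: 4>3).
Column CL is eliminated: R beats it against every remaining row (R1: 1>0, R3: 8>7, R4: 9>8, R5: 9>0).
Among the remaining strategies, none is strictly dominated by another pure strategy of the same player, so the elimination stops.
Surviving strategies — Firm A: {R1, R3, R4, R5}; Firm B: {L, CR, R}.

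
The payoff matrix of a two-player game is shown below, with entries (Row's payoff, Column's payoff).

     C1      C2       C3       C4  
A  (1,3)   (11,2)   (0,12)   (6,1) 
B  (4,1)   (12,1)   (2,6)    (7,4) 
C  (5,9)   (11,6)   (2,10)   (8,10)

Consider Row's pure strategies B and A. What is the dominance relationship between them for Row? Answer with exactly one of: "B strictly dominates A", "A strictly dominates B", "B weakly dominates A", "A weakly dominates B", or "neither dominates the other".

Compare B to A across each choice by Column: C1: 4>1, C2: 12>11, C3: 2>0, C4: 7>6.
B gives a strictly higher payoff against each choice by Column, so B strictly dominates A.

B strictly dominates A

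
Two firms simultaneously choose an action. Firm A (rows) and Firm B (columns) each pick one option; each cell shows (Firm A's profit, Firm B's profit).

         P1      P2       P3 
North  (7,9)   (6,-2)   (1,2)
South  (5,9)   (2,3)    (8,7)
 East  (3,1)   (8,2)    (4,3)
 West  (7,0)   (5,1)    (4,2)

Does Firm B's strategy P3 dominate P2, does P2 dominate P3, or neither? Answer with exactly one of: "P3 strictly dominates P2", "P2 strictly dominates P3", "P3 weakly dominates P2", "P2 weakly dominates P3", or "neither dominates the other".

Compare P3 to P2 across every action of Firm A: North: 2>-2, South: 7>3, East: 3>2, West: 2>1.
P3 gives a strictly higher payoff against every action of Firm A, so P3 strictly dominates P2.

P3 strictly dominates P2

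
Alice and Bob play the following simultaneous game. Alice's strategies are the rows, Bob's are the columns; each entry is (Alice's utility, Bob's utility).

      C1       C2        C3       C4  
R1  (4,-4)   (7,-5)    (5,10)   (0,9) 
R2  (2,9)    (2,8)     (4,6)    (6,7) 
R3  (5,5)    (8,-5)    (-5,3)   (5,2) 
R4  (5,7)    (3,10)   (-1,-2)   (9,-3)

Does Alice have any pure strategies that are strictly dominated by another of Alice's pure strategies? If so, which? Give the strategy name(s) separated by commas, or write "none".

none

R1 is not dominated — it holds its own against R2 at C1 (4>2); R3 at C3 (5>-5); R4 at C2 (7>3).
R2: no other strategy beats it everywhere (R1 at C4 (6>0); R3 at C3 (4>-5); R4 at C3 (4>-1)).
R3: no other strategy beats it everywhere (R1 at C1 (5>4); R2 at C1 (5>2); R4 at C1 (5=5)).
R4 is not dominated — it holds its own against R1 at C1 (5>4); R2 at C1 (5>2); R3 at C1 (5=5).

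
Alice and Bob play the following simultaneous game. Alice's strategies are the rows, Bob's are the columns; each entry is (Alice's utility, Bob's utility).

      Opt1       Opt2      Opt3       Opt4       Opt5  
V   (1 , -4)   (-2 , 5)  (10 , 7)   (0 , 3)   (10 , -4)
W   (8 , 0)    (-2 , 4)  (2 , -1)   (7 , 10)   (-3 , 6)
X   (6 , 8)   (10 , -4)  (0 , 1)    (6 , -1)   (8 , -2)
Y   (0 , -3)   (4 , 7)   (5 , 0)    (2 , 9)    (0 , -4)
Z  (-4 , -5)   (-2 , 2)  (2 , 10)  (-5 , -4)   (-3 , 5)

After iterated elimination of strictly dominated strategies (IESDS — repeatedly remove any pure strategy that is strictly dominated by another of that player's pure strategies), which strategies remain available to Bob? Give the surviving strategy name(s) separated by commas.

Opt1, Opt2, Opt3, Opt4

For Alice, Y strictly dominates Z on the remaining columns (Opt1: 0>-4, Opt2: 4>-2, Opt3: 5>2, Opt4: 2>-5, Opt5: 0>-3); eliminate Z.
For Bob, Opt4 strictly dominates Opt5 on the remaining rows (V: 3>-4, W: 10>6, X: -1>-2, Y: 9>-4); eliminate Opt5.
Among the remaining strategies, none is strictly dominated by another pure strategy of the same player, so the elimination stops.
Surviving strategies — Alice: {V, W, X, Y}; Bob: {Opt1, Opt2, Opt3, Opt4}.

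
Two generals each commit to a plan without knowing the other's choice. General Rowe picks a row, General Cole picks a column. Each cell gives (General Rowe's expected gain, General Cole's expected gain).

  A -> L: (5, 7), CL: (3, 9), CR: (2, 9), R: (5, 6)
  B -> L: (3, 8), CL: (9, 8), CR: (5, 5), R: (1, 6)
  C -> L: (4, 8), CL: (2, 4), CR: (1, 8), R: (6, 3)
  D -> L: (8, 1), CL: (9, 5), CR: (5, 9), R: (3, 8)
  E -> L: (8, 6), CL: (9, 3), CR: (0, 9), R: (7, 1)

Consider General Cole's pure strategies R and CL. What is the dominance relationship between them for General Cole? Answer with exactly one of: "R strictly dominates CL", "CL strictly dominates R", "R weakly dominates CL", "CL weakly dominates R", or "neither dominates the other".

R's payoffs vs CL's, by General Rowe's action — A: 6<9, B: 6<8, C: 3<4, D: 8>5, E: 1<3.
R does better at D but worse at A, B, C, E; neither strategy dominates the other.

neither dominates the other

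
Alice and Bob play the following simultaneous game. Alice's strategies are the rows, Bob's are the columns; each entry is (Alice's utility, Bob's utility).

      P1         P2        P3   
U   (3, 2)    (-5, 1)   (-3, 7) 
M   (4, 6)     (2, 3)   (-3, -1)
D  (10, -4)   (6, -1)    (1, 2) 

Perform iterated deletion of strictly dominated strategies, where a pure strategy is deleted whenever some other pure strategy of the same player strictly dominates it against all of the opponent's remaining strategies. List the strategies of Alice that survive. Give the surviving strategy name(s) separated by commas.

D

Alice's strategy U is strictly dominated by D (P1: 10>3, P2: 6>-5, P3: 1>-3) and is removed.
For Alice, D strictly dominates M on the remaining columns (P1: 10>4, P2: 6>2, P3: 1>-3); eliminate M.
Bob's strategy P1 is strictly dominated by P2 (D: -1>-4) and is removed.
For Bob, P3 strictly dominates P2 on the remaining rows (D: 2>-1); eliminate P2.
Among the remaining strategies, none is strictly dominated by another pure strategy of the same player, so the elimination stops.
Surviving strategies — Alice: {D}; Bob: {P3}.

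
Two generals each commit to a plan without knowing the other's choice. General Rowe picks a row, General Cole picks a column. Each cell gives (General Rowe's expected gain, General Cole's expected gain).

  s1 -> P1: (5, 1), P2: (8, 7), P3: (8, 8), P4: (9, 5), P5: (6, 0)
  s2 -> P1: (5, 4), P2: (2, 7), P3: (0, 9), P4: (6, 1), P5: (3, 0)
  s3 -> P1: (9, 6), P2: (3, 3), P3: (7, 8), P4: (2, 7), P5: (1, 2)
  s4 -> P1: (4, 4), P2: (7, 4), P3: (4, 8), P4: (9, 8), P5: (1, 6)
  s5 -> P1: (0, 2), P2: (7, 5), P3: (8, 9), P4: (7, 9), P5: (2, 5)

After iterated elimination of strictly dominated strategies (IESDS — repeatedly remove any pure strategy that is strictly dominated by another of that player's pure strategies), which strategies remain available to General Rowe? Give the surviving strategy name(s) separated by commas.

General Cole's strategy P1 is strictly dominated by P3 (s1: 8>1, s2: 9>4, s3: 8>6, s4: 8>4, s5: 9>2) and is removed.
For General Rowe, s1 strictly dominates s2 on the remaining columns (P2: 8>2, P3: 8>0, P4: 9>6, P5: 6>3); eliminate s2.
For General Rowe, s1 strictly dominates s3 on the remaining columns (P2: 8>3, P3: 8>7, P4: 9>2, P5: 6>1); eliminate s3.
Column P2 is eliminated: P3 beats it against every remaining row (s1: 8>7, s4: 8>4, s5: 9>5).
General Cole's strategy P5 is strictly dominated by P3 (s1: 8>0, s4: 8>6, s5: 9>5) and is removed.
Among the remaining strategies, none is strictly dominated by another pure strategy of the same player, so the elimination stops.
Surviving strategies — General Rowe: {s1, s4, s5}; General Cole: {P3, P4}.

s1, s4, s5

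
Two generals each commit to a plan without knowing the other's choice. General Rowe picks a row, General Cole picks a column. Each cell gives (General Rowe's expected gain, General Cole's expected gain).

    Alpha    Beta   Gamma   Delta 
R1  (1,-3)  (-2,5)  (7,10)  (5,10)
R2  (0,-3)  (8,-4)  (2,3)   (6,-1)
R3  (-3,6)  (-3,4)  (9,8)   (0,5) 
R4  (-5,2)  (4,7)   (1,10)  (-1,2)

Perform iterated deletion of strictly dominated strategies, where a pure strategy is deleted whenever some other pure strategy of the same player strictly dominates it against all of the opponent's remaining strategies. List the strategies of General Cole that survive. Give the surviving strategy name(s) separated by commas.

Gamma, Delta

General Rowe's strategy R4 is strictly dominated by R2 (Alpha: 0>-5, Beta: 8>4, Gamma: 2>1, Delta: 6>-1) and is removed.
For General Cole, Gamma strictly dominates Alpha on the remaining rows (R1: 10>-3, R2: 3>-3, R3: 8>6); eliminate Alpha.
Column Beta is eliminated: Gamma beats it against every remaining row (R1: 10>5, R2: 3>-4, R3: 8>4).
Among the remaining strategies, none is strictly dominated by another pure strategy of the same player, so the elimination stops.
Surviving strategies — General Rowe: {R1, R2, R3}; General Cole: {Gamma, Delta}.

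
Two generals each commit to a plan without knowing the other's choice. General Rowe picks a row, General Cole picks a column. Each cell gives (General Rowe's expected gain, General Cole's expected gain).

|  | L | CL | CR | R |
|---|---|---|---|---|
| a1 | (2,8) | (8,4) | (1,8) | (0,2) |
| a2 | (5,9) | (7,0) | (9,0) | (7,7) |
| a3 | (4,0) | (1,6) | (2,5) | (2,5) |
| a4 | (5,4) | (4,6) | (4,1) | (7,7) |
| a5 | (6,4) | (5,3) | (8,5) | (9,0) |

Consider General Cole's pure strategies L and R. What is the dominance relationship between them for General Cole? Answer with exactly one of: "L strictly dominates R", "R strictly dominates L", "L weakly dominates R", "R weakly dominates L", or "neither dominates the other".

L's payoffs vs R's, by General Rowe's action — a1: 8>2, a2: 9>7, a3: 0<5, a4: 4<7, a5: 4>0.
L does better at a1, a2, a5 but worse at a3, a4; neither strategy dominates the other.

neither dominates the other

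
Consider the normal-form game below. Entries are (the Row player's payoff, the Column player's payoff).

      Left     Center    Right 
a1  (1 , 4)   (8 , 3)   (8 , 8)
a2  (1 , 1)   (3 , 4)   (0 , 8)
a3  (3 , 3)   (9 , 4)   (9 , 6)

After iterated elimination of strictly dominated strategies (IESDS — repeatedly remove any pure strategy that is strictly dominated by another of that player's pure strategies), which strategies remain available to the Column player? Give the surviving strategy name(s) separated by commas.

Right

Row a1 is eliminated: a3 beats it against every remaining column (Left: 3>1, Center: 9>8, Right: 9>8).
For the Row player, a3 strictly dominates a2 on the remaining columns (Left: 3>1, Center: 9>3, Right: 9>0); eliminate a2.
For the Column player, Center strictly dominates Left on the remaining rows (a3: 4>3); eliminate Left.
The Column player's strategy Center is strictly dominated by Right (a3: 6>4) and is removed.
Among the remaining strategies, none is strictly dominated by another pure strategy of the same player, so the elimination stops.
Surviving strategies — the Row player: {a3}; the Column player: {Right}.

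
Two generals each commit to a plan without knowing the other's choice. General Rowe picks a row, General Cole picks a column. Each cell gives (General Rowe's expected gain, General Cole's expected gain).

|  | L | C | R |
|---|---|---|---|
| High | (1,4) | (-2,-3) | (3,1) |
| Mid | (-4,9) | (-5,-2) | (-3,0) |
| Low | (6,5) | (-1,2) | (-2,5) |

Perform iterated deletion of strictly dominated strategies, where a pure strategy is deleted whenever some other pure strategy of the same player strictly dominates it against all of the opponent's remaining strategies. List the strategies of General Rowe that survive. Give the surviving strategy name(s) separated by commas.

Row Mid is eliminated: High beats it against every remaining column (L: 1>-4, C: -2>-5, R: 3>-3).
Column C is eliminated: L beats it against every remaining row (High: 4>-3, Low: 5>2).
Among the remaining strategies, none is strictly dominated by another pure strategy of the same player, so the elimination stops.
Surviving strategies — General Rowe: {High, Low}; General Cole: {L, R}.

High, Low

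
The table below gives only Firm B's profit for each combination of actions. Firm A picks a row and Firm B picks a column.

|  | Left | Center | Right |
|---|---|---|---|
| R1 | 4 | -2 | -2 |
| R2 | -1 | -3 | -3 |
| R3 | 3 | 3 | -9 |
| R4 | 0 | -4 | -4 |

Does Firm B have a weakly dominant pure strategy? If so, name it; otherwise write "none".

Left vs Center: R1: 4>-2, R2: -1>-3, R3: 3=3, R4: 0>-4.
Left vs Right: R1: 4>-2, R2: -1>-3, R3: 3>-9, R4: 0>-4.
Left is at least as good as every other strategy against every opponent action, so it is weakly dominant.

Left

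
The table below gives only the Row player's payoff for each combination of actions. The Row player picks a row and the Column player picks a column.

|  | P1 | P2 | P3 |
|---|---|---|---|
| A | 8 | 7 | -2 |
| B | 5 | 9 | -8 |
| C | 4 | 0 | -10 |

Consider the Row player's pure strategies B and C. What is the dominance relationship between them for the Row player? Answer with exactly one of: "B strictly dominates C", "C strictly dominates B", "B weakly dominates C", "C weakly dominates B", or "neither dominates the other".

B's payoffs vs C's, by the Column player's action — P1: 5>4, P2: 9>0, P3: -8>-10.
Every comparison favours B, so B strictly dominates C.

B strictly dominates C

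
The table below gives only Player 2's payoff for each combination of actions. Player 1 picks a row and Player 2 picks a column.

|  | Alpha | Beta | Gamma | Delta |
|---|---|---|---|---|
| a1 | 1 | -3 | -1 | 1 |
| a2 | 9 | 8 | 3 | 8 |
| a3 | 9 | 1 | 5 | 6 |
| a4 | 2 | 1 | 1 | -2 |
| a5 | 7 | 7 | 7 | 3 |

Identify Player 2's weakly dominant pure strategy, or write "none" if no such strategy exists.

Alpha

Alpha vs Beta: a1: 1>-3, a2: 9>8, a3: 9>1, a4: 2>1, a5: 7=7.
Alpha vs Gamma: a1: 1>-1, a2: 9>3, a3: 9>5, a4: 2>1, a5: 7=7.
Alpha vs Delta: a1: 1=1, a2: 9>8, a3: 9>6, a4: 2>-2, a5: 7>3.
Alpha is at least as good as every other strategy against every opponent action, so it is weakly dominant.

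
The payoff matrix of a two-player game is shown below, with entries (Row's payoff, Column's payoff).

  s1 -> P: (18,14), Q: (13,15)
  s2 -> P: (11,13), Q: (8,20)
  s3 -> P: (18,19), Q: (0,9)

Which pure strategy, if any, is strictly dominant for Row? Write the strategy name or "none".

none

s1 fails to dominate s3 at P (18=18).
s2 fails to dominate s1 at P (11<18).
s3 fails to dominate s1 at P (18=18).
No single strategy dominates all the others.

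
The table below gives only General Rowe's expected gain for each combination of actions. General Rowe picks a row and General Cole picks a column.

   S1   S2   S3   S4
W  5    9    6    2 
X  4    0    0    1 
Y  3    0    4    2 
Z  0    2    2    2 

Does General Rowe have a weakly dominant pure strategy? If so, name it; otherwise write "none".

W vs X: S1: 5>4, S2: 9>0, S3: 6>0, S4: 2>1.
W vs Y: S1: 5>3, S2: 9>0, S3: 6>4, S4: 2=2.
W vs Z: S1: 5>0, S2: 9>2, S3: 6>2, S4: 2=2.
W is at least as good as every other strategy against every opponent action, so it is weakly dominant.

W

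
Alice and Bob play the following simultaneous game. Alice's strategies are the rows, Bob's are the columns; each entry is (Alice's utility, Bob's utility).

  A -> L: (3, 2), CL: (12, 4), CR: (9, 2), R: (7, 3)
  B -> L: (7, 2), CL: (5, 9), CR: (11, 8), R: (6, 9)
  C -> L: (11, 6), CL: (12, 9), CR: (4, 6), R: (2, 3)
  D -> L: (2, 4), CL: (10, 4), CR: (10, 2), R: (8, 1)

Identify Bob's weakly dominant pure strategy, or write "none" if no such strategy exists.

CL

CL vs L: A: 4>2, B: 9>2, C: 9>6, D: 4=4.
CL vs CR: A: 4>2, B: 9>8, C: 9>6, D: 4>2.
CL vs R: A: 4>3, B: 9=9, C: 9>3, D: 4>1.
CL is at least as good as every other strategy against every opponent action, so it is weakly dominant.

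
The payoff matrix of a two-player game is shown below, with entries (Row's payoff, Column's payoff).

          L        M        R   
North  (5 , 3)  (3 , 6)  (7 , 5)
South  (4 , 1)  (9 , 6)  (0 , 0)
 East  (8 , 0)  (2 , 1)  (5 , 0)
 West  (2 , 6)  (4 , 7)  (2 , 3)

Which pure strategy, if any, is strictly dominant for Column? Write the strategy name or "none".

M vs L: North: 6>3, South: 6>1, East: 1>0, West: 7>6.
M vs R: North: 6>5, South: 6>0, East: 1>0, West: 7>3.
M strictly beats every other strategy against every opponent action, so it is strictly dominant.

M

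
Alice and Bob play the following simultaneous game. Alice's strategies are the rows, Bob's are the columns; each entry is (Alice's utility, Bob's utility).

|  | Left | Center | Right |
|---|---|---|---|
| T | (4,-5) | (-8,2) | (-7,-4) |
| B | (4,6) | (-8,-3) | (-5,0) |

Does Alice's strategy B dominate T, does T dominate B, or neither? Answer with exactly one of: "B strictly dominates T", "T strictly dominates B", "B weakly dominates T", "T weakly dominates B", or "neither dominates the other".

B weakly dominates T

Compare B to T across each opponent action: Left: 4=4, Center: -8=-8, Right: -5>-7.
B is at least as good everywhere and strictly better somewhere (tied only at Left, Center), so B weakly but not strictly dominates T.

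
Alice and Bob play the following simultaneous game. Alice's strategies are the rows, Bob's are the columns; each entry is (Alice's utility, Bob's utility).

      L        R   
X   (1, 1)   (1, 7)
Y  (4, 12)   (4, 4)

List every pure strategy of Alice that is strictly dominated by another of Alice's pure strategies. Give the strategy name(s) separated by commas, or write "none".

X

X is strictly dominated by Y (L: 4>1, R: 4>1).
Y is not dominated — it holds its own against X at L (4>1).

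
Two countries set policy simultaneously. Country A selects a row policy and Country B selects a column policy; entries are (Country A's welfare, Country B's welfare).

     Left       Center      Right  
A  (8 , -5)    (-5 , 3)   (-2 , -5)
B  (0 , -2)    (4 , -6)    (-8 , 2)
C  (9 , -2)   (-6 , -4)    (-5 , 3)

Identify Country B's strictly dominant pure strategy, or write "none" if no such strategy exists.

none

Left fails to dominate Center at A (-5<3).
Center fails to dominate Left at B (-6<-2).
Right fails to dominate Left at A (-5=-5).
No single strategy dominates all the others.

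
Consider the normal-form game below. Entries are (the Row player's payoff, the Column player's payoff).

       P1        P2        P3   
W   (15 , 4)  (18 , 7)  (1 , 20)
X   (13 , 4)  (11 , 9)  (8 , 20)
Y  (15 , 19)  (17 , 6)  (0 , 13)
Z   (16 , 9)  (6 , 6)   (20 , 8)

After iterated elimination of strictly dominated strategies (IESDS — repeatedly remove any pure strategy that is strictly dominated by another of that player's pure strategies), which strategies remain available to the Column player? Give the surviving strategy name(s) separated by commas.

P1

For the Column player, P3 strictly dominates P2 on the remaining rows (W: 20>7, X: 20>9, Y: 13>6, Z: 8>6); eliminate P2.
For the Row player, Z strictly dominates W on the remaining columns (P1: 16>15, P3: 20>1); eliminate W.
Row X is eliminated: Z beats it against every remaining column (P1: 16>13, P3: 20>8).
The Row player's strategy Y is strictly dominated by Z (P1: 16>15, P3: 20>0) and is removed.
The Column player's strategy P3 is strictly dominated by P1 (Z: 9>8) and is removed.
Among the remaining strategies, none is strictly dominated by another pure strategy of the same player, so the elimination stops.
Surviving strategies — the Row player: {Z}; the Column player: {P1}.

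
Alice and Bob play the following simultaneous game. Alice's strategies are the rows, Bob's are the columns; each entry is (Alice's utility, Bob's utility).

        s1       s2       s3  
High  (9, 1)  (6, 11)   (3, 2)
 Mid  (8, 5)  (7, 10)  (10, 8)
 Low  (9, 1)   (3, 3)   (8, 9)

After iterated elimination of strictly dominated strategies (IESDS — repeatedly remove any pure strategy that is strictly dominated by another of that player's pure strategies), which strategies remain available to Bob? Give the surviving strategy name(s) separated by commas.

For Bob, s2 strictly dominates s1 on the remaining rows (High: 11>1, Mid: 10>5, Low: 3>1); eliminate s1.
For Alice, Mid strictly dominates High on the remaining columns (s2: 7>6, s3: 10>3); eliminate High.
Row Low is eliminated: Mid beats it against every remaining column (s2: 7>3, s3: 10>8).
Bob's strategy s3 is strictly dominated by s2 (Mid: 10>8) and is removed.
Among the remaining strategies, none is strictly dominated by another pure strategy of the same player, so the elimination stops.
Surviving strategies — Alice: {Mid}; Bob: {s2}.

s2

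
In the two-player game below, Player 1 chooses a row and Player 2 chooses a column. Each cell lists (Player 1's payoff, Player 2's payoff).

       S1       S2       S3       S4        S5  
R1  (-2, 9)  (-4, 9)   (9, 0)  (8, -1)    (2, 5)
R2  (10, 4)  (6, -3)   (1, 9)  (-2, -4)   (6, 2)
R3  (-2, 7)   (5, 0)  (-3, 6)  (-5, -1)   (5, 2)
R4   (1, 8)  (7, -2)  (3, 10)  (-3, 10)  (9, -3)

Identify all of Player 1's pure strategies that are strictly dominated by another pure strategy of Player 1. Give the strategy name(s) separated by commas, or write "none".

R1 is not dominated — it holds its own against R2 at S3 (9>1); R3 at S1 (-2=-2); R4 at S3 (9>3).
R2: no other strategy beats it everywhere (R1 at S1 (10>-2); R3 at S1 (10>-2); R4 at S1 (10>1)).
R2 strictly dominates R3 — S1: 10>-2, S2: 6>5, S3: 1>-3, S4: -2>-5, S5: 6>5.
R4: no other strategy beats it everywhere (R1 at S1 (1>-2); R2 at S2 (7>6); R3 at S1 (1>-2)).

R3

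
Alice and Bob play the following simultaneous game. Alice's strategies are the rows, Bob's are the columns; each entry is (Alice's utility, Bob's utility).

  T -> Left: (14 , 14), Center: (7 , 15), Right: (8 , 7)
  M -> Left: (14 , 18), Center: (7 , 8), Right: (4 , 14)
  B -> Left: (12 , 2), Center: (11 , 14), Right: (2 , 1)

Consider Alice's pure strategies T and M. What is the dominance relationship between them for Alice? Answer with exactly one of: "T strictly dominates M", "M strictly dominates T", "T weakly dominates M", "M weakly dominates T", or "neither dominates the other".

Compare T to M across every action of Bob: Left: 14=14, Center: 7=7, Right: 8>4.
T is at least as good everywhere and strictly better somewhere (tied only at Left, Center), so T weakly but not strictly dominates M.

T weakly dominates M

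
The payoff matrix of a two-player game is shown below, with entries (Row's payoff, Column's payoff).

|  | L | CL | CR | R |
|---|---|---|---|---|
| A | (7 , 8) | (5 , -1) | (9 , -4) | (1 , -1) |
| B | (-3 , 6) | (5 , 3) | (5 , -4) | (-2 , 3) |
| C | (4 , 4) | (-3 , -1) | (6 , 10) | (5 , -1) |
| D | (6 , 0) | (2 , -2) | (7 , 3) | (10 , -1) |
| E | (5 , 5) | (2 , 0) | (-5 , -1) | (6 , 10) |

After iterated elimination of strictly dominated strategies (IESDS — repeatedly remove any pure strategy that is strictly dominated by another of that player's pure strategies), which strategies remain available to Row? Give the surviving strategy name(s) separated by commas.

For Row, D strictly dominates C on the remaining columns (L: 6>4, CL: 2>-3, CR: 7>6, R: 10>5); eliminate C.
Column's strategy CL is strictly dominated by L (A: 8>-1, B: 6>3, D: 0>-2, E: 5>0) and is removed.
Row's strategy B is strictly dominated by A (L: 7>-3, CR: 9>5, R: 1>-2) and is removed.
For Row, D strictly dominates E on the remaining columns (L: 6>5, CR: 7>-5, R: 10>6); eliminate E.
Column R is eliminated: L beats it against every remaining row (A: 8>-1, D: 0>-1).
Row's strategy D is strictly dominated by A (L: 7>6, CR: 9>7) and is removed.
For Column, L strictly dominates CR on the remaining rows (A: 8>-4); eliminate CR.
Among the remaining strategies, none is strictly dominated by another pure strategy of the same player, so the elimination stops.
Surviving strategies — Row: {A}; Column: {L}.

A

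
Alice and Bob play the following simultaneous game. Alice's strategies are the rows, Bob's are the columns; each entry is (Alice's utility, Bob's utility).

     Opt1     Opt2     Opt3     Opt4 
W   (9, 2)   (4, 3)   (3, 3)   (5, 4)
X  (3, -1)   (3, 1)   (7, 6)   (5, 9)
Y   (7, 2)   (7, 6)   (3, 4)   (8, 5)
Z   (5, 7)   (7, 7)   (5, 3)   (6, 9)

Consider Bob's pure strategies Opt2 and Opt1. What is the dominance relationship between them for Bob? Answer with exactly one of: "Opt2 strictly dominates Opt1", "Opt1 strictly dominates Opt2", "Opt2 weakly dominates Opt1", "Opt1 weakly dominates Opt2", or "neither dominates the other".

Opt2 weakly dominates Opt1

Opt2's payoffs vs Opt1's, by Alice's action — W: 3>2, X: 1>-1, Y: 6>2, Z: 7=7.
Opt2 is at least as good everywhere and strictly better somewhere (tied only at Z), so Opt2 weakly but not strictly dominates Opt1.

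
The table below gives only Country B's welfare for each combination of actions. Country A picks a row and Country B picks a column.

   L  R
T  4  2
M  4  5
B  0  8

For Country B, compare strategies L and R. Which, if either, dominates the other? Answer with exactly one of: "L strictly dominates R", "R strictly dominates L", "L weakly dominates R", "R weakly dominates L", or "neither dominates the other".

Compare L to R across each choice by Country A: T: 4>2, M: 4<5, B: 0<8.
L does better at T but worse at M, B; neither strategy dominates the other.

neither dominates the other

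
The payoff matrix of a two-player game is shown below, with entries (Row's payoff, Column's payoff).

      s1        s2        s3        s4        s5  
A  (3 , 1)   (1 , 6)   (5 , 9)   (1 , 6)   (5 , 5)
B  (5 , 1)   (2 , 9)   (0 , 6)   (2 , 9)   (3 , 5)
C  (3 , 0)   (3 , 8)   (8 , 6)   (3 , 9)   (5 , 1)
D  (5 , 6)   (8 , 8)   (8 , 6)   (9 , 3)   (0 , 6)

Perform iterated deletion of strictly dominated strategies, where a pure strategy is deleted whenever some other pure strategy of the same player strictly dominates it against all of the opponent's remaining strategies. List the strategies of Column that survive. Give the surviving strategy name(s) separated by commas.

Column s1 is eliminated: s2 beats it against every remaining row (A: 6>1, B: 9>1, C: 8>0, D: 8>6).
Row B is eliminated: C beats it against every remaining column (s2: 3>2, s3: 8>0, s4: 3>2, s5: 5>3).
Column's strategy s5 is strictly dominated by s2 (A: 6>5, C: 8>1, D: 8>6) and is removed.
Row's strategy A is strictly dominated by C (s2: 3>1, s3: 8>5, s4: 3>1) and is removed.
For Column, s2 strictly dominates s3 on the remaining rows (C: 8>6, D: 8>6); eliminate s3.
Row C is eliminated: D beats it against every remaining column (s2: 8>3, s4: 9>3).
For Column, s2 strictly dominates s4 on the remaining rows (D: 8>3); eliminate s4.
Among the remaining strategies, none is strictly dominated by another pure strategy of the same player, so the elimination stops.
Surviving strategies — Row: {D}; Column: {s2}.

s2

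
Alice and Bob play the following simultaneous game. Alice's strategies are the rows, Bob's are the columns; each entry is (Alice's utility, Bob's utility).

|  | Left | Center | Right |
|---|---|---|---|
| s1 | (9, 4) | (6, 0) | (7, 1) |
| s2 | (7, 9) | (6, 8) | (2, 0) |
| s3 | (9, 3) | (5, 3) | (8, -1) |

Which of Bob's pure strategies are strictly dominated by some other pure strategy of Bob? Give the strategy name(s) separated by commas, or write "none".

Left is not dominated — it holds its own against Center at s1 (4>0); Right at s1 (4>1).
Nothing dominates Center: Left at s3 (3=3); Right at s2 (8>0).
Left strictly dominates Right — s1: 4>1, s2: 9>0, s3: 3>-1.

Right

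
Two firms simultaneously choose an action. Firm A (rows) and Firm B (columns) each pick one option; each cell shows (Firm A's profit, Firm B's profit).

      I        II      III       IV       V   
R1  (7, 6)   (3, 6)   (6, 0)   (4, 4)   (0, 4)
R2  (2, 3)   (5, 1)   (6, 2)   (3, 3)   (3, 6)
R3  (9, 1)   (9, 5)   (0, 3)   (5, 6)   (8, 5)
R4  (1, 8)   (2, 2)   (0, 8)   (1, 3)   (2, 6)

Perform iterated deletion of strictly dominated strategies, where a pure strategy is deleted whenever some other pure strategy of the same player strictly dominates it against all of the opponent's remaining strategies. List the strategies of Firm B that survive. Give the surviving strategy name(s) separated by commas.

IV

Row R4 is eliminated: R2 beats it against every remaining column (I: 2>1, II: 5>2, III: 6>0, IV: 3>1, V: 3>2).
Firm B's strategy III is strictly dominated by IV (R1: 4>0, R2: 3>2, R3: 6>3) and is removed.
Row R1 is eliminated: R3 beats it against every remaining column (I: 9>7, II: 9>3, IV: 5>4, V: 8>0).
For Firm A, R3 strictly dominates R2 on the remaining columns (I: 9>2, II: 9>5, IV: 5>3, V: 8>3); eliminate R2.
Column I is eliminated: II beats it against every remaining row (R3: 5>1).
Firm B's strategy II is strictly dominated by IV (R3: 6>5) and is removed.
For Firm B, IV strictly dominates V on the remaining rows (R3: 6>5); eliminate V.
Among the remaining strategies, none is strictly dominated by another pure strategy of the same player, so the elimination stops.
Surviving strategies — Firm A: {R3}; Firm B: {IV}.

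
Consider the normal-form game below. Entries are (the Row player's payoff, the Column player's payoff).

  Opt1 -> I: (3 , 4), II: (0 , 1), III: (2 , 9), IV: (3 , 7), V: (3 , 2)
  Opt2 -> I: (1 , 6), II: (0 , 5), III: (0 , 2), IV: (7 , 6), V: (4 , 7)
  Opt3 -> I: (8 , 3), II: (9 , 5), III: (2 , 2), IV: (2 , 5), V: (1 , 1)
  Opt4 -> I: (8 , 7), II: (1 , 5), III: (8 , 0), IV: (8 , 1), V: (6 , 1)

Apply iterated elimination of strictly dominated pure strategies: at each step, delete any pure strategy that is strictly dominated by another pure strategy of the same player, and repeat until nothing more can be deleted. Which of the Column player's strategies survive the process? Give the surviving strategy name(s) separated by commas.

I, II, IV

Row Opt1 is eliminated: Opt4 beats it against every remaining column (I: 8>3, II: 1>0, III: 8>2, IV: 8>3, V: 6>3).
Row Opt2 is eliminated: Opt4 beats it against every remaining column (I: 8>1, II: 1>0, III: 8>0, IV: 8>7, V: 6>4).
The Column player's strategy III is strictly dominated by I (Opt3: 3>2, Opt4: 7>0) and is removed.
For the Column player, I strictly dominates V on the remaining rows (Opt3: 3>1, Opt4: 7>1); eliminate V.
Among the remaining strategies, none is strictly dominated by another pure strategy of the same player, so the elimination stops.
Surviving strategies — the Row player: {Opt3, Opt4}; the Column player: {I, II, IV}.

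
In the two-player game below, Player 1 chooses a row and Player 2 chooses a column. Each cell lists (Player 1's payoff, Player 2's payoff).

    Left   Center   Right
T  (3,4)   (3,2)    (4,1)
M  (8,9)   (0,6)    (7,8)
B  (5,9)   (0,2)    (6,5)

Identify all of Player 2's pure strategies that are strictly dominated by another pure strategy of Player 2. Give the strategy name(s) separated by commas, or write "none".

Center, Right

Left: no other strategy beats it everywhere (Center at T (4>2); Right at T (4>1)).
Center is strictly dominated by Left (T: 4>2, M: 9>6, B: 9>2).
Right is strictly dominated by Left (T: 4>1, M: 9>8, B: 9>5).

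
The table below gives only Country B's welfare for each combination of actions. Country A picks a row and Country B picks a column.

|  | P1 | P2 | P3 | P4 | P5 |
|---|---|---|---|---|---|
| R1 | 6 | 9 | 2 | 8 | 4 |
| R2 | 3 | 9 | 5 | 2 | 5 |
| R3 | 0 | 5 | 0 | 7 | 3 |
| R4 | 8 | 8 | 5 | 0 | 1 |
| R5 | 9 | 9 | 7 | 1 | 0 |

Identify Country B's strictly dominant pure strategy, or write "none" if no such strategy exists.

P1 fails to dominate P2 at R1 (6<9).
P2 fails to dominate P1 at R4 (8=8).
P3 fails to dominate P1 at R1 (2<6).
P4 fails to dominate P1 at R2 (2<3).
P5 fails to dominate P1 at R1 (4<6).
No single strategy dominates all the others.

none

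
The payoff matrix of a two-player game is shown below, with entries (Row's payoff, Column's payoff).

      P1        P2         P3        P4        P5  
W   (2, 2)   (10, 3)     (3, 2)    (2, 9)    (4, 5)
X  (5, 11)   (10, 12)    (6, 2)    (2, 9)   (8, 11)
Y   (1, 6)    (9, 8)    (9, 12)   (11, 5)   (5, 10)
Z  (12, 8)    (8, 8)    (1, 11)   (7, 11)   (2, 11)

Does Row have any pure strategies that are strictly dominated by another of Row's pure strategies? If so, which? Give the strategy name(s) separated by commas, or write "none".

Nothing dominates W: X at P2 (10=10); Y at P1 (2>1); Z at P2 (10>8).
X: no other strategy beats it everywhere (W at P1 (5>2); Y at P1 (5>1); Z at P2 (10>8)).
Nothing dominates Y: W at P3 (9>3); X at P3 (9>6); Z at P2 (9>8).
Z: no other strategy beats it everywhere (W at P1 (12>2); X at P1 (12>5); Y at P1 (12>1)).

none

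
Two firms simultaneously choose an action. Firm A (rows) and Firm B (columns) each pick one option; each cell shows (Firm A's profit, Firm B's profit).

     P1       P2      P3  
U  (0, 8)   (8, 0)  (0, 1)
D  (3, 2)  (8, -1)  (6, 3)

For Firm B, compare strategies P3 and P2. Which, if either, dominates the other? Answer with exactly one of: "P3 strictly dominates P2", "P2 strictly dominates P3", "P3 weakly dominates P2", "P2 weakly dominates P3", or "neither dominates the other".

Compare P3 to P2 across every action of Firm A: U: 1>0, D: 3>-1.
Every comparison favours P3, so P3 strictly dominates P2.

P3 strictly dominates P2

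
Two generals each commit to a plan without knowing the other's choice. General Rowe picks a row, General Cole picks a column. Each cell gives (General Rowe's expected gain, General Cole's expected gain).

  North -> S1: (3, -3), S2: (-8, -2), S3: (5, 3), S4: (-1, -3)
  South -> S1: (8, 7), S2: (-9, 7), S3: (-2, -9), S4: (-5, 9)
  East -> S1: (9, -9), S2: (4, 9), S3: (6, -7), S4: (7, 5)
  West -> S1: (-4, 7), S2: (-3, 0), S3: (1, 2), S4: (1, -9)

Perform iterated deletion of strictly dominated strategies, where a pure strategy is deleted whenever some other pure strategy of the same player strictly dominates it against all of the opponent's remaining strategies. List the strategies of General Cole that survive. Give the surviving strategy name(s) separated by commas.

S2

For General Rowe, East strictly dominates North on the remaining columns (S1: 9>3, S2: 4>-8, S3: 6>5, S4: 7>-1); eliminate North.
For General Rowe, East strictly dominates South on the remaining columns (S1: 9>8, S2: 4>-9, S3: 6>-2, S4: 7>-5); eliminate South.
General Rowe's strategy West is strictly dominated by East (S1: 9>-4, S2: 4>-3, S3: 6>1, S4: 7>1) and is removed.
Column S1 is eliminated: S2 beats it against every remaining row (East: 9>-9).
Column S3 is eliminated: S2 beats it against every remaining row (East: 9>-7).
General Cole's strategy S4 is strictly dominated by S2 (East: 9>5) and is removed.
Among the remaining strategies, none is strictly dominated by another pure strategy of the same player, so the elimination stops.
Surviving strategies — General Rowe: {East}; General Cole: {S2}.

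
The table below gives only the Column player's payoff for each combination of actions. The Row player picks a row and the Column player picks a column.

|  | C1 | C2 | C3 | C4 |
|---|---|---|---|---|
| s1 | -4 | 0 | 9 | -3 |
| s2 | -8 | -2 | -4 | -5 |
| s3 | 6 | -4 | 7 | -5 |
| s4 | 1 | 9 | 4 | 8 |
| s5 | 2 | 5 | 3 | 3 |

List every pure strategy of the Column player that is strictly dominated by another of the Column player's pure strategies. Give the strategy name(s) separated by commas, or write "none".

C1 is strictly dominated by C3 (s1: 9>-4, s2: -4>-8, s3: 7>6, s4: 4>1, s5: 3>2).
C2 is not dominated — it holds its own against C1 at s1 (0>-4); C3 at s2 (-2>-4); C4 at s1 (0>-3).
C3: no other strategy beats it everywhere (C1 at s1 (9>-4); C2 at s1 (9>0); C4 at s1 (9>-3)).
C2 strictly dominates C4 — s1: 0>-3, s2: -2>-5, s3: -4>-5, s4: 9>8, s5: 5>3.

C1, C4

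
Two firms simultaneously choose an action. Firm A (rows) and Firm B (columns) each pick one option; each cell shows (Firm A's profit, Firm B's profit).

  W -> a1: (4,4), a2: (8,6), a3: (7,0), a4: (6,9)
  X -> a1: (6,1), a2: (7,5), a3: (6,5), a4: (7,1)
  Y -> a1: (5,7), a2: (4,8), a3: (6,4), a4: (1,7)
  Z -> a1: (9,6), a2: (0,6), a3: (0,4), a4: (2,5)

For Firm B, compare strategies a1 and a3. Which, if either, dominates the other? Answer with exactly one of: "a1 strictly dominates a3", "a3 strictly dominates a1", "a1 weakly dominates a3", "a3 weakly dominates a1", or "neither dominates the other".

neither dominates the other

a1's payoffs vs a3's, by Firm A's action — W: 4>0, X: 1<5, Y: 7>4, Z: 6>4.
a1 does better at W, Y, Z but worse at X; neither strategy dominates the other.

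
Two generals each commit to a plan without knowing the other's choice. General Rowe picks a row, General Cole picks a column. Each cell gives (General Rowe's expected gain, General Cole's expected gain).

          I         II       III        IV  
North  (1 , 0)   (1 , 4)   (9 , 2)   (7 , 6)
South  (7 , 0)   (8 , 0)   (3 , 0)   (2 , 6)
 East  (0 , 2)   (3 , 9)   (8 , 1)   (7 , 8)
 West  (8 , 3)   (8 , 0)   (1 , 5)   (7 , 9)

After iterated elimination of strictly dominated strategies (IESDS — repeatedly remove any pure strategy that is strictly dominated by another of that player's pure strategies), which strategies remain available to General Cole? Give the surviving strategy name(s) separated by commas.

II, IV

For General Cole, IV strictly dominates I on the remaining rows (North: 6>0, South: 6>0, East: 8>2, West: 9>3); eliminate I.
For General Cole, IV strictly dominates III on the remaining rows (North: 6>2, South: 6>0, East: 8>1, West: 9>5); eliminate III.
Among the remaining strategies, none is strictly dominated by another pure strategy of the same player, so the elimination stops.
Surviving strategies — General Rowe: {North, South, East, West}; General Cole: {II, IV}.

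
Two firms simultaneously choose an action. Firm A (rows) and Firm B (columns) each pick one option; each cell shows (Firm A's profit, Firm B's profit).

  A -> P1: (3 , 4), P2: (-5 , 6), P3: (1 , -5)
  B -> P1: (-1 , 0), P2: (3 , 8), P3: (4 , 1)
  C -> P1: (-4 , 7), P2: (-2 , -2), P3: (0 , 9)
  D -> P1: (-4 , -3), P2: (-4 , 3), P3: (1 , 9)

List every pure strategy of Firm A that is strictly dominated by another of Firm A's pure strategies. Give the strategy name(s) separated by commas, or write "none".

A is not dominated — it holds its own against B at P1 (3>-1); C at P1 (3>-4); D at P1 (3>-4).
B is not dominated — it holds its own against A at P2 (3>-5); C at P1 (-1>-4); D at P1 (-1>-4).
B strictly dominates C — P1: -1>-4, P2: 3>-2, P3: 4>0.
B strictly dominates D — P1: -1>-4, P2: 3>-4, P3: 4>1.

C, D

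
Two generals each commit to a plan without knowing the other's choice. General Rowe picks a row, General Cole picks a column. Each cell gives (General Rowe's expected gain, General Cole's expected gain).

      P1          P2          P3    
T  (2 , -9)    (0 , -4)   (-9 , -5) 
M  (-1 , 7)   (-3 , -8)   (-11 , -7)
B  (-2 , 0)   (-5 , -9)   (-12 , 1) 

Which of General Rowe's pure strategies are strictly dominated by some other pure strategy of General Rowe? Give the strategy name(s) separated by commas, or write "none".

T: no other strategy beats it everywhere (M at P1 (2>-1); B at P1 (2>-2)).
T strictly dominates M — P1: 2>-1, P2: 0>-3, P3: -9>-11.
T strictly dominates B — P1: 2>-2, P2: 0>-5, P3: -9>-12.

M, B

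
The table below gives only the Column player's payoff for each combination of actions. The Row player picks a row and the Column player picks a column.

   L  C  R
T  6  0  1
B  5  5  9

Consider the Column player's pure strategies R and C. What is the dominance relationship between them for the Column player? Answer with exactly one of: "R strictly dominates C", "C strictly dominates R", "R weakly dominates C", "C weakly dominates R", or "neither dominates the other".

R strictly dominates C

Compare R to C across each opponent action: T: 1>0, B: 9>5.
R gives a strictly higher payoff against each opponent action, so R strictly dominates C.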